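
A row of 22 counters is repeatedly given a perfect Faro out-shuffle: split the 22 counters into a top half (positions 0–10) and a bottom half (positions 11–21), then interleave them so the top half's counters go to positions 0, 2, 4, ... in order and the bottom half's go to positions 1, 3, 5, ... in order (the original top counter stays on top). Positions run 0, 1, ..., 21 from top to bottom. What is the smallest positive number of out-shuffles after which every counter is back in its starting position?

6

The out-shuffle permutes the 22 positions with cycle lengths [1, 1, 2, 3, 3, 6, 6].
Every counter is home exactly when every cycle has completed a whole number of laps, i.e. after lcm(1, 2, 3, 6) = 6 out-shuffles.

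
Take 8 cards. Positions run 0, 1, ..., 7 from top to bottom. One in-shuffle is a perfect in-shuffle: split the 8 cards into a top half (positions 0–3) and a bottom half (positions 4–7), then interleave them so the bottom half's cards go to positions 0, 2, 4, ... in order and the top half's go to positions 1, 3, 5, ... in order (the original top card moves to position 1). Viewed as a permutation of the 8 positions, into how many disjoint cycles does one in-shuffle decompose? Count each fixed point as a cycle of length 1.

Trace each unvisited position around until it returns:
(0 1 3 7 6 4) (2 5)
2 cycles in total.

2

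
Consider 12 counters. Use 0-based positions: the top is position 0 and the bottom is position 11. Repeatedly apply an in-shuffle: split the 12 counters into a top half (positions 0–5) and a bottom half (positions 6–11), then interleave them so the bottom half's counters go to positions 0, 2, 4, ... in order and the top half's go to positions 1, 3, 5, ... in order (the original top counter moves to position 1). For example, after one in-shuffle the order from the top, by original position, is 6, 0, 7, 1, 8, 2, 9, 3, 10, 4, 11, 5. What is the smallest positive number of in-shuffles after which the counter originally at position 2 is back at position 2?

12

Follow position 2 under repeated in-shuffles:
2 → 5 → 11 → 10 → 8 → 4 → 9 → 6 → 0 → 1 → 3 → 7 → 2
It first returns after 12 in-shuffles.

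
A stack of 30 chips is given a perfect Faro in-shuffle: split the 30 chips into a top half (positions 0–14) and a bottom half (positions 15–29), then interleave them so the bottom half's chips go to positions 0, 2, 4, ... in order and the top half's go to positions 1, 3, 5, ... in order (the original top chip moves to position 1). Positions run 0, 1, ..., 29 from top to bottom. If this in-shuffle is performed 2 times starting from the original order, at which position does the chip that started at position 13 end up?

Track the chip's position through each in-shuffle:
13 → 27 → 24

24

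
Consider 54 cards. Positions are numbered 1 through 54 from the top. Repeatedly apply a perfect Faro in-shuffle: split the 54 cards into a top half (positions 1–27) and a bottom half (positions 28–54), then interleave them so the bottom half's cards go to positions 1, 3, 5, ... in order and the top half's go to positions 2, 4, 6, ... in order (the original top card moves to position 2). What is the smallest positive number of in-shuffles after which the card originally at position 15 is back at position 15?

10

Follow position 15 under repeated in-shuffles:
15 → 30 → 5 → 10 → 20 → 40 → 25 → 50 → 45 → 35 → 15
It first returns after 10 in-shuffles.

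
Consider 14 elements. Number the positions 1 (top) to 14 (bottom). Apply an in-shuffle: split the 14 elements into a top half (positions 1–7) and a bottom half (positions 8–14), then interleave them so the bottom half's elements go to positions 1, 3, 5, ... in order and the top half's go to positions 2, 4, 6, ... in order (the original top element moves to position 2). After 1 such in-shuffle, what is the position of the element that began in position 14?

13

Track the element's position through each in-shuffle:
14 → 13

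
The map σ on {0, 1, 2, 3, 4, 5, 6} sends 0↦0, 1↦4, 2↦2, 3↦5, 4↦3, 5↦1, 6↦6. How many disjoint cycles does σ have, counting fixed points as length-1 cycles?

4

Cycle decomposition: (0) (1 4 3 5) (2) (6).
4 cycles.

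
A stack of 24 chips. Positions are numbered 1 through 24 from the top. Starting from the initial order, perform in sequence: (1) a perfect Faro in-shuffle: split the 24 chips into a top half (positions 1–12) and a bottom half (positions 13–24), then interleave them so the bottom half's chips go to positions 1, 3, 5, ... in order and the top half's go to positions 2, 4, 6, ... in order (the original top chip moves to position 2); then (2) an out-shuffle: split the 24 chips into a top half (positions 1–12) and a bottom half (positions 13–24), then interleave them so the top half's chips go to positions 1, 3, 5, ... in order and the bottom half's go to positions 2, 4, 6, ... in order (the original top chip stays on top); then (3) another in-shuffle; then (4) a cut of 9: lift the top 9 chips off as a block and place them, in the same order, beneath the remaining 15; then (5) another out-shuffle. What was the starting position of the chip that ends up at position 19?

Undo the operations in reverse order, starting from position 19:
  undo op 5 (out-shuffle, from top half): 19 ← 10
  undo op 4 (cut 9): 10 ← 19
  undo op 3 (in-shuffle, from bottom half): 19 ← 22
  undo op 2 (out-shuffle, from bottom half): 22 ← 23
  undo op 1 (in-shuffle, from bottom half): 23 ← 24
So the chip at position 19 came from original position 24.

24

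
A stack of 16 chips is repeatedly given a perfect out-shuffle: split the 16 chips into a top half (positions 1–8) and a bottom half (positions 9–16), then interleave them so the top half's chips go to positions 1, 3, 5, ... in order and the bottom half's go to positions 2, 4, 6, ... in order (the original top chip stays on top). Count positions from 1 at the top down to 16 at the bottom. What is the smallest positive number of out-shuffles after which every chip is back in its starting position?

4

The out-shuffle permutes the 16 positions with cycle lengths [1, 1, 2, 4, 4, 4].
Every chip is home exactly when every cycle has completed a whole number of laps, i.e. after lcm(1, 2, 4) = 4 out-shuffles.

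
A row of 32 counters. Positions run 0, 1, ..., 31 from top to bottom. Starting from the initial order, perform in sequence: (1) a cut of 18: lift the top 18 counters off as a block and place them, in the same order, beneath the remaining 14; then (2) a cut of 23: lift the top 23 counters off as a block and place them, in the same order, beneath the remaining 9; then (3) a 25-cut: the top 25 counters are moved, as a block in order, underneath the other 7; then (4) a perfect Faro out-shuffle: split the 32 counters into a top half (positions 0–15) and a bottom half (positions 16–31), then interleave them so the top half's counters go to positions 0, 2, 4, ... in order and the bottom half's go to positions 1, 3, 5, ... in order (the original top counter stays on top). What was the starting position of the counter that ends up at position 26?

Undo the operations in reverse order, starting from position 26:
  undo op 4 (out-shuffle, from top half): 26 ← 13
  undo op 3 (cut 25): 13 ← 6
  undo op 2 (cut 23): 6 ← 29
  undo op 1 (cut 18): 29 ← 15
So the counter at position 26 came from original position 15.

15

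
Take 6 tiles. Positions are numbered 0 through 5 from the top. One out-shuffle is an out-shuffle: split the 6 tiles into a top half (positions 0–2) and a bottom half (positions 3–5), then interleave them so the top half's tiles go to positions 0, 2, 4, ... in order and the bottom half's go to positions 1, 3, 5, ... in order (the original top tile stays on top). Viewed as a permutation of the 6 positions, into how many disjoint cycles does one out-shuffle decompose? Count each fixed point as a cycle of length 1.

Trace each unvisited position around until it returns:
(0) (1 2 4 3) (5)
3 cycles in total.

3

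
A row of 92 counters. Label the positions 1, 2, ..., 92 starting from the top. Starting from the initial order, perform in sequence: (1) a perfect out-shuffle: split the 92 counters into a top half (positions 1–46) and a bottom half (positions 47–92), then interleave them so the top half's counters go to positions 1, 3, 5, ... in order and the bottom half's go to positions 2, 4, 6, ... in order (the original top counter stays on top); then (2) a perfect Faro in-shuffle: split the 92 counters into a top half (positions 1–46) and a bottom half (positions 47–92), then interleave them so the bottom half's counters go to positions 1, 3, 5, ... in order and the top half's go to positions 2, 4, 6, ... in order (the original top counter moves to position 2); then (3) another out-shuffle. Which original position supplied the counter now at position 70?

Undo the operations in reverse order, starting from position 70:
  undo op 3 (out-shuffle, from bottom half): 70 ← 81
  undo op 2 (in-shuffle, from bottom half): 81 ← 87
  undo op 1 (out-shuffle, from top half): 87 ← 44
So the counter at position 70 came from original position 44.

44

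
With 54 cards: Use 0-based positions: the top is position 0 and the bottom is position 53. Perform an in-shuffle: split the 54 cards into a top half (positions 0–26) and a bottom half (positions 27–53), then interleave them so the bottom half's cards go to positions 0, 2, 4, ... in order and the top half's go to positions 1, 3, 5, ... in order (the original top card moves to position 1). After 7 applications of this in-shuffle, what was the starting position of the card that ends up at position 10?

Work backwards from position 10, undoing one in-shuffle at a time:
10 ← 32 ← 43 ← 21 ← 10 ← 32 ← 43 ← 21
So the card now at position 10 started at position 21.

21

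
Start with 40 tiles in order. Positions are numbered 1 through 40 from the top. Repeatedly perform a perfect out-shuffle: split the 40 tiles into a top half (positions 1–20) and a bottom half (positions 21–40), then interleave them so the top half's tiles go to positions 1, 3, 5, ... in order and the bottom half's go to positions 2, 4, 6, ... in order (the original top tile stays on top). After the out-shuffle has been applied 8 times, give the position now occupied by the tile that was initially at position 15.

Track the tile's position through each out-shuffle:
15 → 29 → 18 → 35 → 30 → 20 → 39 → 38 → 36

36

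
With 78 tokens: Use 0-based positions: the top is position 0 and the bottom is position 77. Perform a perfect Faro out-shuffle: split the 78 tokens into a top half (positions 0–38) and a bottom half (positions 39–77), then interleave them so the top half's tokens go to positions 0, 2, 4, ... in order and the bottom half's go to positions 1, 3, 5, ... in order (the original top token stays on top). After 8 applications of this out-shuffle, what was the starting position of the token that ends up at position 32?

29

Work backwards from position 32, undoing one out-shuffle at a time:
32 ← 16 ← 8 ← 4 ← 2 ← 1 ← 39 ← 58 ← 29
So the token now at position 32 started at position 29.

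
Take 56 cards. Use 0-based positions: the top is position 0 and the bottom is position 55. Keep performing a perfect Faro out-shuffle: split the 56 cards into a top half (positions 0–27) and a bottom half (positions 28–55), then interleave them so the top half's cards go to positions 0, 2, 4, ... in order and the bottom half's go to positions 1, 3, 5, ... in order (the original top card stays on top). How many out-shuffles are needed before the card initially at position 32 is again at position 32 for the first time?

Follow position 32 under repeated out-shuffles:
32 → 9 → 18 → 36 → 17 → 34 → 13 → 26 → 52 → 49 → 43 → 31 → 7 → 14 → 28 → 1 → 2 → 4 → 8 → 16 → 32
It first returns after 20 out-shuffles.

20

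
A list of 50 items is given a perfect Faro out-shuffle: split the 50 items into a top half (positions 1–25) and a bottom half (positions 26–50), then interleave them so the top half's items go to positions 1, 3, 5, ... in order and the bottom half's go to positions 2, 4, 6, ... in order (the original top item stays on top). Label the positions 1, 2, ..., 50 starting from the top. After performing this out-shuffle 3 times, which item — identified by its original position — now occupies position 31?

Work backwards from position 31, undoing one out-shuffle at a time:
31 ← 16 ← 33 ← 17
So the item now at position 31 started at position 17.

17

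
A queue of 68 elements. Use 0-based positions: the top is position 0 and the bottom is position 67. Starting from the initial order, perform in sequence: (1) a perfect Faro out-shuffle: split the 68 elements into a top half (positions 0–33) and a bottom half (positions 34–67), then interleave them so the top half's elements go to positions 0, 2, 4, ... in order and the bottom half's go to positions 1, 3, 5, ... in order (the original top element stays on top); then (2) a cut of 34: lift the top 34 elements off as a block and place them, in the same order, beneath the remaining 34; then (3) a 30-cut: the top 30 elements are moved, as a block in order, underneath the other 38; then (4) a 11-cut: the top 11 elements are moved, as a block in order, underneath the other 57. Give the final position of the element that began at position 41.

8

Track the element from position 41 forward through each operation:
  after op 1 (out-shuffle): 41 → 15
  after op 2 (cut 34): 15 → 49
  after op 3 (cut 30): 49 → 19
  after op 4 (cut 11): 19 → 8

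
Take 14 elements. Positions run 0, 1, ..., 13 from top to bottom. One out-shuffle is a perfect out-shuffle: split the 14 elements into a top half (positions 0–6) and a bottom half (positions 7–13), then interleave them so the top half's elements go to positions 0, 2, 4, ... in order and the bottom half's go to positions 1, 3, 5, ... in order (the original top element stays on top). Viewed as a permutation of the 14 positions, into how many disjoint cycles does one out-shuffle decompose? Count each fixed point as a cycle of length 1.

3

Trace each unvisited position around until it returns:
(0) (1 2 4 8 3 6 ... len 12) (13)
3 cycles in total.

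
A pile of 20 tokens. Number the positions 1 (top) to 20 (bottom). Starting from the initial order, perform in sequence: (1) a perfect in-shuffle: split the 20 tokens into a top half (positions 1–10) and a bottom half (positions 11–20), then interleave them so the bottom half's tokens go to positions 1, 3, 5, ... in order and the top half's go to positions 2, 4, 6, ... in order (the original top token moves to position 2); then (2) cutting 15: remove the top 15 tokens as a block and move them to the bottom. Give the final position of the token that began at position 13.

10

Track the token from position 13 forward through each operation:
  after op 1 (in-shuffle): 13 → 5
  after op 2 (cut 15): 5 → 10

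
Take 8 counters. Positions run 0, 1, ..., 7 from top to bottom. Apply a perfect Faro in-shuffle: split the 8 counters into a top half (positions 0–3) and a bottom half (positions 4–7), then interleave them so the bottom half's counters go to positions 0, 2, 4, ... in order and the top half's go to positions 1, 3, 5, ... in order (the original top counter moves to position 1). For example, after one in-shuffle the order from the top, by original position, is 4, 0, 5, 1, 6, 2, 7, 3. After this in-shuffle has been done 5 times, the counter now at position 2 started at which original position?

5

Work backwards from position 2, undoing one in-shuffle at a time:
2 ← 5 ← 2 ← 5 ← 2 ← 5
So the counter now at position 2 started at position 5.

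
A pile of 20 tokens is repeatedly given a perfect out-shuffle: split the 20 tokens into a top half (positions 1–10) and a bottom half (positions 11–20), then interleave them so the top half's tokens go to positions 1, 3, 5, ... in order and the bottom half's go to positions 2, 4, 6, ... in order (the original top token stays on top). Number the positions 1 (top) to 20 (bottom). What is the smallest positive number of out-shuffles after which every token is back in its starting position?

18

The out-shuffle permutes the 20 positions with cycle lengths [1, 1, 18].
Every token is home exactly when every cycle has completed a whole number of laps, i.e. after lcm(1, 18) = 18 out-shuffles.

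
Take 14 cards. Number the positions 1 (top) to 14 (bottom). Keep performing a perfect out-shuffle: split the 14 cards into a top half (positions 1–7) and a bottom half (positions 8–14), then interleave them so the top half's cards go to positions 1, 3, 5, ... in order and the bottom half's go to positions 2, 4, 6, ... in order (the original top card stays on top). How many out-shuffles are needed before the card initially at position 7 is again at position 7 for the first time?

12

Follow position 7 under repeated out-shuffles:
7 → 13 → 12 → 10 → 6 → 11 → 8 → 2 → 3 → 5 → 9 → 4 → 7
It first returns after 12 out-shuffles.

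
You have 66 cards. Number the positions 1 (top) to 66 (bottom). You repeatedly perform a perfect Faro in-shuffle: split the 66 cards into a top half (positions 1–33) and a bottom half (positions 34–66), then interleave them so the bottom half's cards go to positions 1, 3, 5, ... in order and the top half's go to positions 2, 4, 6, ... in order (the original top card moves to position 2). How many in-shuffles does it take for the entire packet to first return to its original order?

The in-shuffle permutes the 66 positions with cycle lengths [66].
Every card is home exactly when every cycle has completed a whole number of laps, i.e. after lcm(66) = 66 in-shuffles.

66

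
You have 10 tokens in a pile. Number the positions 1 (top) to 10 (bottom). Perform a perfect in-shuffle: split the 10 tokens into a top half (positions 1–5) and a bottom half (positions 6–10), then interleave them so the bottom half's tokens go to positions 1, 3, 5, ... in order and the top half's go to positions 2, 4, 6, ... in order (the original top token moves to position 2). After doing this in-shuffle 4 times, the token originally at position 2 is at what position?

10

Track the token's position through each in-shuffle:
2 → 4 → 8 → 5 → 10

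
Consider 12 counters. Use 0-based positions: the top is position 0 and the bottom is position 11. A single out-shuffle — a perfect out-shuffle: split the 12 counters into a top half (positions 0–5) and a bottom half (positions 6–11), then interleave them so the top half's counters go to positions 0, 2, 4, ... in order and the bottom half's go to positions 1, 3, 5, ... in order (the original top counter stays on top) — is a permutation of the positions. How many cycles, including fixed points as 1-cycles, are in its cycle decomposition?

3

Trace each unvisited position around until it returns:
(0) (1 2 4 8 5 10 9 7 3 6) (11)
3 cycles in total.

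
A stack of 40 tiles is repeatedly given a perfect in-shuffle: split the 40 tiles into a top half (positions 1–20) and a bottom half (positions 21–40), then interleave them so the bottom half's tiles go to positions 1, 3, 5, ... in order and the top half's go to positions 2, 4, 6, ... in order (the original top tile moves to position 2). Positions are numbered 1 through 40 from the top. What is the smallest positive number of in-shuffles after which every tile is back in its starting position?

The in-shuffle permutes the 40 positions with cycle lengths [20, 20].
Every tile is home exactly when every cycle has completed a whole number of laps, i.e. after lcm(20) = 20 in-shuffles.

20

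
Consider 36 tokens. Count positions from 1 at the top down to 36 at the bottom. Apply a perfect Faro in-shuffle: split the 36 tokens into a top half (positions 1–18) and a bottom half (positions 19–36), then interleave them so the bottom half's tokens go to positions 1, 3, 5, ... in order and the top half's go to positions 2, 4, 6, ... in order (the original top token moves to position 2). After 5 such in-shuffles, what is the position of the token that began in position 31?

30

Track the token's position through each in-shuffle:
31 → 25 → 13 → 26 → 15 → 30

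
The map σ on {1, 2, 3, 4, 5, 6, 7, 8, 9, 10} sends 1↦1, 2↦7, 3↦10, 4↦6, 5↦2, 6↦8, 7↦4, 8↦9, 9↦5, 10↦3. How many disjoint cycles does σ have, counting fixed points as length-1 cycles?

3

Cycle decomposition: (1) (2 7 4 6 8 9 5) (3 10).
3 cycles.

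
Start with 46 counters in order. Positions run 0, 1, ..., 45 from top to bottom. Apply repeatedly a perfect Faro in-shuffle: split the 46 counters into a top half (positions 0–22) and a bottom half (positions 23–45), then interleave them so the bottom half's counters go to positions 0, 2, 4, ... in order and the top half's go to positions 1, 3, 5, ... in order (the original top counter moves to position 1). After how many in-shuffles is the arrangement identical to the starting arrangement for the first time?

23

The in-shuffle permutes the 46 positions with cycle lengths [23, 23].
Every counter is home exactly when every cycle has completed a whole number of laps, i.e. after lcm(23) = 23 in-shuffles.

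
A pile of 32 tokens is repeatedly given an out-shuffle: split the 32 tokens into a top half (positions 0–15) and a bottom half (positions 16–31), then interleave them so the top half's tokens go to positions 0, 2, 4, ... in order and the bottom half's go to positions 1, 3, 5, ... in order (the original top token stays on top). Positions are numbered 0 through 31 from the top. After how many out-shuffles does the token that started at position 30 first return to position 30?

Follow position 30 under repeated out-shuffles:
30 → 29 → 27 → 23 → 15 → 30
It first returns after 5 out-shuffles.

5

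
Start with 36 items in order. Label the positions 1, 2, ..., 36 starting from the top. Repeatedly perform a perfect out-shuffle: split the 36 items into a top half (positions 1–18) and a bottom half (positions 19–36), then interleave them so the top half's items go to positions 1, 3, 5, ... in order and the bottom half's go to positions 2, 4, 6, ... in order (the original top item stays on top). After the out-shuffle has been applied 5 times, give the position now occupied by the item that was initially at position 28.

25

Track the item's position through each out-shuffle:
28 → 20 → 4 → 7 → 13 → 25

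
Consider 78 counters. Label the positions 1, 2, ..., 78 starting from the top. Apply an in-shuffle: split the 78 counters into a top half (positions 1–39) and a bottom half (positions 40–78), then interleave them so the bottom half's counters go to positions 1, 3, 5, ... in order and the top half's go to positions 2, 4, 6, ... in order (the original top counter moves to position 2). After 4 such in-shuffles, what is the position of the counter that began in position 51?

26

Track the counter's position through each in-shuffle:
51 → 23 → 46 → 13 → 26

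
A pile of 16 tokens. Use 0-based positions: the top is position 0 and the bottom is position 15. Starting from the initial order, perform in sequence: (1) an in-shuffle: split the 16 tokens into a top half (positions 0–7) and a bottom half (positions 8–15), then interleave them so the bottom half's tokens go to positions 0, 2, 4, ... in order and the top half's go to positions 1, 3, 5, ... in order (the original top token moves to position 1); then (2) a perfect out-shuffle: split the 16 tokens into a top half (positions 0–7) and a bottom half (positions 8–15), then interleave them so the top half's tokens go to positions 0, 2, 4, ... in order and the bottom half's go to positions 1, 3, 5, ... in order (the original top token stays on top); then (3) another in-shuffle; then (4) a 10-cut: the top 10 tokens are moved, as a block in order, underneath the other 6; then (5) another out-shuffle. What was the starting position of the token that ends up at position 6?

1

Undo the operations in reverse order, starting from position 6:
  undo op 5 (out-shuffle, from top half): 6 ← 3
  undo op 4 (cut 10): 3 ← 13
  undo op 3 (in-shuffle, from top half): 13 ← 6
  undo op 2 (out-shuffle, from top half): 6 ← 3
  undo op 1 (in-shuffle, from top half): 3 ← 1
So the token at position 6 came from original position 1.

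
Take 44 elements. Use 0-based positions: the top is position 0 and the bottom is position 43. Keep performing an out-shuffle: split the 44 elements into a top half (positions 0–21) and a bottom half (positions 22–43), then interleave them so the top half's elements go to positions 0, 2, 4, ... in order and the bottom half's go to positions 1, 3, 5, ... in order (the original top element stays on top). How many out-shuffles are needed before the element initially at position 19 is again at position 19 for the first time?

14

Follow position 19 under repeated out-shuffles:
19 → 38 → 33 → 23 → 3 → 6 → 12 → 24 → 5 → 10 → 20 → 40 → 37 → 31 → 19
It first returns after 14 out-shuffles.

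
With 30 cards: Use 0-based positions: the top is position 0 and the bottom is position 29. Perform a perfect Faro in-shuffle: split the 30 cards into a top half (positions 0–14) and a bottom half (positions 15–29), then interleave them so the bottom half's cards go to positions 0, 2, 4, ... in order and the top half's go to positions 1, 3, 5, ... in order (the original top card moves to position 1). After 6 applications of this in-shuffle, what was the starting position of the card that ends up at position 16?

Work backwards from position 16, undoing one in-shuffle at a time:
16 ← 23 ← 11 ← 5 ← 2 ← 16 ← 23
So the card now at position 16 started at position 23.

23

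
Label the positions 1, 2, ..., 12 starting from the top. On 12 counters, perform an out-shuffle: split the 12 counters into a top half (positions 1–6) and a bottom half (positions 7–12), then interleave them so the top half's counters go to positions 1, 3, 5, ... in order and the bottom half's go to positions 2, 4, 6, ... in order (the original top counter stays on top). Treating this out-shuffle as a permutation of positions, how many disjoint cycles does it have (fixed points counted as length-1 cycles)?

Trace each unvisited position around until it returns:
(1) (2 3 5 9 6 11 10 8 4 7) (12)
3 cycles in total.

3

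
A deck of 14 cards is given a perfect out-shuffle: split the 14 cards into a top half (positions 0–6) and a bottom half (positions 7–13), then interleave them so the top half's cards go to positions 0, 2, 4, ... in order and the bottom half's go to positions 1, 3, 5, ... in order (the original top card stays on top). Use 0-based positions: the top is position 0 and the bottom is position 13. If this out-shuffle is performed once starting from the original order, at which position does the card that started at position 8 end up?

Track the card's position through each out-shuffle:
8 → 3

3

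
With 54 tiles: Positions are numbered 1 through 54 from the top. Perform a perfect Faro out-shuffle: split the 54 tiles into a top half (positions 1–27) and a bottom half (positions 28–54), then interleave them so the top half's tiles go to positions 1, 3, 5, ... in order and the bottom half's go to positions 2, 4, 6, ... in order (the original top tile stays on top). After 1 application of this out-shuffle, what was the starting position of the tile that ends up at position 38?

Work backwards from position 38, undoing one out-shuffle at a time:
38 ← 46
So the tile now at position 38 started at position 46.

46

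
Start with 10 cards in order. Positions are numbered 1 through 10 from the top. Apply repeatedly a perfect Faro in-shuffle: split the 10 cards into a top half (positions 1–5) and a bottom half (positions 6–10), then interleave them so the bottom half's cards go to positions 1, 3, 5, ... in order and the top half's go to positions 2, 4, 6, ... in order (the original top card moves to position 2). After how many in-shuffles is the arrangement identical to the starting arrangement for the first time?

The in-shuffle permutes the 10 positions with cycle lengths [10].
Every card is home exactly when every cycle has completed a whole number of laps, i.e. after lcm(10) = 10 in-shuffles.

10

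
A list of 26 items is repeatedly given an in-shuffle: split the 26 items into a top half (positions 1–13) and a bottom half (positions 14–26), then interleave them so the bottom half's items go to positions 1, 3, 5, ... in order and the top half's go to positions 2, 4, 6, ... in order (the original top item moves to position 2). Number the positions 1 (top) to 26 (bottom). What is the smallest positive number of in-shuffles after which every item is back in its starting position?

18

The in-shuffle permutes the 26 positions with cycle lengths [2, 6, 18].
Every item is home exactly when every cycle has completed a whole number of laps, i.e. after lcm(2, 6, 18) = 18 in-shuffles.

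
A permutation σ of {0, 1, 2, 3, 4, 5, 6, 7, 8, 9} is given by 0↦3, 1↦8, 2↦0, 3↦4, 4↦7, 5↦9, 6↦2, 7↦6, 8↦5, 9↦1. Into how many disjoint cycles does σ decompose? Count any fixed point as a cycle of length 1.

Cycle decomposition: (0 3 4 7 6 2) (1 8 5 9).
2 cycles.

2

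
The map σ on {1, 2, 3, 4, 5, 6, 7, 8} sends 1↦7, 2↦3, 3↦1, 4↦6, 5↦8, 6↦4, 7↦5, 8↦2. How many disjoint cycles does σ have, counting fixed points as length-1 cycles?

2

Cycle decomposition: (1 7 5 8 2 3) (4 6).
2 cycles.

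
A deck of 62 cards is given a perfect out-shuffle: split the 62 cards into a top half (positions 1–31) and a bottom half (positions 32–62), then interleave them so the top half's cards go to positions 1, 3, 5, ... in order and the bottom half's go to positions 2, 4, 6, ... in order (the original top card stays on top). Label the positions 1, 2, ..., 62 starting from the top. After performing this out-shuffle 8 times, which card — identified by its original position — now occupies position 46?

20

Work backwards from position 46, undoing one out-shuffle at a time:
46 ← 54 ← 58 ← 60 ← 61 ← 31 ← 16 ← 39 ← 20
So the card now at position 46 started at position 20.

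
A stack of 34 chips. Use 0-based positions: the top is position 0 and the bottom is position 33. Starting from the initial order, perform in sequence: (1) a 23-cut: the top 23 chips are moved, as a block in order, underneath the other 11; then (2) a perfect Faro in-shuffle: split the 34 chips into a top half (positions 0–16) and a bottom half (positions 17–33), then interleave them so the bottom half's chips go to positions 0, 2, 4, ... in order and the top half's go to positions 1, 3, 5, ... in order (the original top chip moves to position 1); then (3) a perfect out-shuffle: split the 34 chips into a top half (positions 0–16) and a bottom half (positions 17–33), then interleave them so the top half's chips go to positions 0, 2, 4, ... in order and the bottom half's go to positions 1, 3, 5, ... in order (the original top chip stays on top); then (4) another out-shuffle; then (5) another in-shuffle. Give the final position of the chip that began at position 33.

2

Track the chip from position 33 forward through each operation:
  after op 1 (cut 23): 33 → 10
  after op 2 (in-shuffle): 10 → 21
  after op 3 (out-shuffle): 21 → 9
  after op 4 (out-shuffle): 9 → 18
  after op 5 (in-shuffle): 18 → 2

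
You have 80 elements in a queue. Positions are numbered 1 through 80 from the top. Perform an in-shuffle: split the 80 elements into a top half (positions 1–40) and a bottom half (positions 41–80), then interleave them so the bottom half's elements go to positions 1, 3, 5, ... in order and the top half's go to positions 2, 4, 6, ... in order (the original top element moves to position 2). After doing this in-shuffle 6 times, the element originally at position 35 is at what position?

Track the element's position through each in-shuffle:
35 → 70 → 59 → 37 → 74 → 67 → 53

53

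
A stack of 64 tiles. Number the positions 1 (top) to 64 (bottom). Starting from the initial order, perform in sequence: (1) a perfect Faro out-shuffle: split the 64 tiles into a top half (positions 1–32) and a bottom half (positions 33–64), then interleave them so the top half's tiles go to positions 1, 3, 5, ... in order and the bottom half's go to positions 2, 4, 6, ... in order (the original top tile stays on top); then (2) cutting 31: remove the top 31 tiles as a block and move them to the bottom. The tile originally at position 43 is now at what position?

55

Track the tile from position 43 forward through each operation:
  after op 1 (out-shuffle): 43 → 22
  after op 2 (cut 31): 22 → 55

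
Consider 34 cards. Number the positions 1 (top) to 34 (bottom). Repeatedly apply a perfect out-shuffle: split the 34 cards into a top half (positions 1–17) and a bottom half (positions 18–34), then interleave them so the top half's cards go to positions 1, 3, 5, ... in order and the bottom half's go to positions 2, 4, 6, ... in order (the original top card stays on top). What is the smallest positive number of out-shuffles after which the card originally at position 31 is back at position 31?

Follow position 31 under repeated out-shuffles:
31 → 28 → 22 → 10 → 19 → 4 → 7 → 13 → 25 → 16 → 31
It first returns after 10 out-shuffles.

10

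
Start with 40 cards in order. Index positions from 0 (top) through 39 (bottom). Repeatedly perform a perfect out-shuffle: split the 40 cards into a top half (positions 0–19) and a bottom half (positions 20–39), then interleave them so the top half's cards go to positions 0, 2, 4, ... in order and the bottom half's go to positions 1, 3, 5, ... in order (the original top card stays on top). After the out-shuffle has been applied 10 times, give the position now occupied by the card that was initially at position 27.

36

Track the card's position through each out-shuffle:
27 → 15 → 30 → 21 → 3 → 6 → 12 → 24 → 9 → 18 → 36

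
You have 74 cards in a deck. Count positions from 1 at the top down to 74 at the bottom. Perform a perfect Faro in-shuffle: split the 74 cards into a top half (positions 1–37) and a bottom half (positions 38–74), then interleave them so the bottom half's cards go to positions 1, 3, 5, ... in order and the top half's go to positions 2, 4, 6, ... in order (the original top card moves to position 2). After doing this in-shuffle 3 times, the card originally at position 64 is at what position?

62

Track the card's position through each in-shuffle:
64 → 53 → 31 → 62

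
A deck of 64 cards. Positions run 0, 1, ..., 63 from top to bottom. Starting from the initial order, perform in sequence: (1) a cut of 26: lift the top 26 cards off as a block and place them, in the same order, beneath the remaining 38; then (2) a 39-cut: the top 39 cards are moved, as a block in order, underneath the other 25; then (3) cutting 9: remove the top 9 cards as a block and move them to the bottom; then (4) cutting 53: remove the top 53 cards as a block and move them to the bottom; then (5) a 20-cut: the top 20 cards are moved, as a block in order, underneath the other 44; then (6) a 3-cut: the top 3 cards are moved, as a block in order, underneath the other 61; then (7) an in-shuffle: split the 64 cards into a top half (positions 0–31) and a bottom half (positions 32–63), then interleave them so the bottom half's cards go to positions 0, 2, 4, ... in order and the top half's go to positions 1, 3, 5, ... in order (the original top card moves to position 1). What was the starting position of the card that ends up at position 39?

Undo the operations in reverse order, starting from position 39:
  undo op 7 (in-shuffle, from top half): 39 ← 19
  undo op 6 (cut 3): 19 ← 22
  undo op 5 (cut 20): 22 ← 42
  undo op 4 (cut 53): 42 ← 31
  undo op 3 (cut 9): 31 ← 40
  undo op 2 (cut 39): 40 ← 15
  undo op 1 (cut 26): 15 ← 41
So the card at position 39 came from original position 41.

41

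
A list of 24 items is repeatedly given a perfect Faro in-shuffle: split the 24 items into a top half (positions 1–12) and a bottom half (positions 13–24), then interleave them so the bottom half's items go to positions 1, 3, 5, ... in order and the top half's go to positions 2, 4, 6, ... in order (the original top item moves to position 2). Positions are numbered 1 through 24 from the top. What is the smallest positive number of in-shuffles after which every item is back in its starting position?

20

The in-shuffle permutes the 24 positions with cycle lengths [4, 20].
Every item is home exactly when every cycle has completed a whole number of laps, i.e. after lcm(4, 20) = 20 in-shuffles.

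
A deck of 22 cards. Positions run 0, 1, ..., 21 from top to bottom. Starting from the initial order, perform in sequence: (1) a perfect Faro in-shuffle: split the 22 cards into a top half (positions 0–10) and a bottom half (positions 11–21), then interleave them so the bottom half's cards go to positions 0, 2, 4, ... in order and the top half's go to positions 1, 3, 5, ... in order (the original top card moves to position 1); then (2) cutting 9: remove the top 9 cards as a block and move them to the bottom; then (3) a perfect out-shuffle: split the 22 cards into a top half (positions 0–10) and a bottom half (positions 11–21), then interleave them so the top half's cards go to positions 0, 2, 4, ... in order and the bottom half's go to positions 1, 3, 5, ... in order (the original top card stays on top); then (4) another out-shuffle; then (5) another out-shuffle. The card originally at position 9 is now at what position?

17

Track the card from position 9 forward through each operation:
  after op 1 (in-shuffle): 9 → 19
  after op 2 (cut 9): 19 → 10
  after op 3 (out-shuffle): 10 → 20
  after op 4 (out-shuffle): 20 → 19
  after op 5 (out-shuffle): 19 → 17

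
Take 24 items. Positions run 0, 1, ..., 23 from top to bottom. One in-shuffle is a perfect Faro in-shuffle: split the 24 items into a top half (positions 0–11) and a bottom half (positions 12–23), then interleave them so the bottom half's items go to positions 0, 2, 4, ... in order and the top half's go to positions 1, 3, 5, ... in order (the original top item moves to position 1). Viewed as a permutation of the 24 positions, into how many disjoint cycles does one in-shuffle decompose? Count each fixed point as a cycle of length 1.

2

Trace each unvisited position around until it returns:
(0 1 3 7 15 6 ... len 20) (4 9 19 14)
2 cycles in total.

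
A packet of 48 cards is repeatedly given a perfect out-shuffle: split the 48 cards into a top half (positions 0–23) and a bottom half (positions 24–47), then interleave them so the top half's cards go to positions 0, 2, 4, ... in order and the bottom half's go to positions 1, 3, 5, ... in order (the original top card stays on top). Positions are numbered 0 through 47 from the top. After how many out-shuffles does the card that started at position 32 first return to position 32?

Follow position 32 under repeated out-shuffles:
32 → 17 → 34 → 21 → 42 → 37 → 27 → 7 → ... → 32 (length 23)
It first returns after 23 out-shuffles.

23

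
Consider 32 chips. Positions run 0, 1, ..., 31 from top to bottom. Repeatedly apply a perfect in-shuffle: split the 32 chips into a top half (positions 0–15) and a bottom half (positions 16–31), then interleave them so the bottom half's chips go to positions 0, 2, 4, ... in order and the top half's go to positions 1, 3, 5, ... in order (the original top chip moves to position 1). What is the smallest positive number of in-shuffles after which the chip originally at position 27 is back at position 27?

Follow position 27 under repeated in-shuffles:
27 → 22 → 12 → 25 → 18 → 4 → 9 → 19 → 6 → 13 → 27
It first returns after 10 in-shuffles.

10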